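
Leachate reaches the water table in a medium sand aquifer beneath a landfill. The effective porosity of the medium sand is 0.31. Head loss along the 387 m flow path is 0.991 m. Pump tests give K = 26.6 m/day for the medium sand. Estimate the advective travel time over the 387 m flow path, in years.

4.82

Hydraulic gradient i = Δh / L = 0.991 / 387 = 0.002561.
Darcy flux q = K · i = 26.60 × 0.002561 = 0.06812 m/day.
Seepage velocity v = q / n_e = 0.06812 / 0.31 = 0.2197 m/day.
Travel time t = L / v = 387 / 0.2197 = 1761 days = 4.822 years.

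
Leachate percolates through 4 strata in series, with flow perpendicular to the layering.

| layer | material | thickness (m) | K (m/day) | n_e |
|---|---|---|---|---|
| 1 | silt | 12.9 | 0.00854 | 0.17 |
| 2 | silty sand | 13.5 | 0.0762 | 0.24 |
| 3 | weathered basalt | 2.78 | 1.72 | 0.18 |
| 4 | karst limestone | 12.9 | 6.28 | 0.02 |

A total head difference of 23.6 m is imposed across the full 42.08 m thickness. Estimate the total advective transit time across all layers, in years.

With flow normal to the layers, continuity requires the same specific discharge q through every layer.
Σ(b_i/K_i) = 12.9/0.00854 + 13.5/0.0762 + 2.78/1.72 + 12.9/6.28 = 1691 d.
q = Δh / Σ(b_i/K_i) = 23.6 / 1691 = 0.01395 m/day.
In each layer the seepage velocity is v_i = q/n_i, so the layer transit time is t_i = b_i·n_i / q:
  layer 1 (silt): t_1 = 12.9 × 0.17 / 0.01395 = 157.2 d
  layer 2 (silty sand): t_2 = 13.5 × 0.24 / 0.01395 = 232.2 d
  layer 3 (weathered basalt): t_3 = 2.78 × 0.18 / 0.01395 = 35.86 d
  layer 4 (karst limestone): t_4 = 12.9 × 0.02 / 0.01395 = 18.49 d
Total t = Σ t_i = 443.7 days = 1.215 years.

1.21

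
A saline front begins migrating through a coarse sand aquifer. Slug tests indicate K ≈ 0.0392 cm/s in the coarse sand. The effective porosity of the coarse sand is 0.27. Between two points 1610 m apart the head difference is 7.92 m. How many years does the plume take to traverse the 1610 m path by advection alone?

7.14

Convert K: 0.0392 cm/s × 864 = 33.87 m/day.
Hydraulic gradient i = Δh / L = 7.92 / 1610 = 0.004919.
Darcy flux q = K · i = 33.87 × 0.004919 = 0.1666 m/day.
Seepage velocity v = q / n_e = 0.1666 / 0.27 = 0.6171 m/day.
Travel time t = L / v = 1610 / 0.6171 = 2609 days = 7.143 years.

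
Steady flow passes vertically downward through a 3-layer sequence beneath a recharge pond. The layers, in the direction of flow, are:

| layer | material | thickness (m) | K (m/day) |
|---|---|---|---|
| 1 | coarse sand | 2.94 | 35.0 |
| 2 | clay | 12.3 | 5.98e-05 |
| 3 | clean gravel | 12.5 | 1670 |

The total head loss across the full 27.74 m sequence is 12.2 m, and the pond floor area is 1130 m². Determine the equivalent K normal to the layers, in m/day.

0.000135

Flow is perpendicular to layering, so the layers act in series and the equivalent K is the thickness-weighted harmonic mean.
Total thickness L = 2.94 + 12.3 + 12.5 = 27.74 m.
Σ(b_i/K_i) = 2.94/35.0 + 12.3/5.98e-05 + 12.5/1670 = 2.057e+05 d.
K_eq = L / Σ(b_i/K_i) = 27.74 / 2.057e+05 = 0.0001349 m/day.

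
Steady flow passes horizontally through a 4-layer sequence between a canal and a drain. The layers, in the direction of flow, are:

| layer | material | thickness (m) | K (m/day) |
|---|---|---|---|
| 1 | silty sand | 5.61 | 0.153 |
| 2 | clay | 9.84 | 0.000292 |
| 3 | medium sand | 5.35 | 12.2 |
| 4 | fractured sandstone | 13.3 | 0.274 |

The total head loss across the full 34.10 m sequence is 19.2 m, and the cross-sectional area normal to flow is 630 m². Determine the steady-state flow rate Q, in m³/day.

Flow is perpendicular to layering, so the layers act in series and the equivalent K is the thickness-weighted harmonic mean.
Total thickness L = 5.61 + 9.84 + 5.35 + 13.3 = 34.10 m.
Σ(b_i/K_i) = 5.61/0.153 + 9.84/0.000292 + 5.35/12.2 + 13.3/0.274 = 33784 d.
K_eq = L / Σ(b_i/K_i) = 34.10 / 33784 = 0.001009 m/day.
Q = K_eq · A · (Δh/L) = 0.001009 × 630 × (19.2/34.10) = 0.3580 m³/day.

0.358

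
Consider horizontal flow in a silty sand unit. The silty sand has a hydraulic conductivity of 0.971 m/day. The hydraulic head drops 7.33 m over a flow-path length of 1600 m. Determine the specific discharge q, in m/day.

Hydraulic gradient i = Δh / L = 7.33 / 1600 = 0.004581.
Specific discharge q = K · i = 0.9710 × 0.004581 = 0.004448 m/day.

0.00445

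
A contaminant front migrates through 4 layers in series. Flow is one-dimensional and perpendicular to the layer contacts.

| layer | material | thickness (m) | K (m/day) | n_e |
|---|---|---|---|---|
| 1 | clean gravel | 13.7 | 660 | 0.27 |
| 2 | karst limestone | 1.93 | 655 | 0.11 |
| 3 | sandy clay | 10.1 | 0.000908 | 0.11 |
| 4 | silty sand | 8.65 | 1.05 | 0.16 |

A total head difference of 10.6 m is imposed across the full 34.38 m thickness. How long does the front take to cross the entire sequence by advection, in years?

With flow normal to the layers, continuity requires the same specific discharge q through every layer.
Σ(b_i/K_i) = 13.7/660 + 1.93/655 + 10.1/0.000908 + 8.65/1.05 = 11132 d.
q = Δh / Σ(b_i/K_i) = 10.6 / 11132 = 0.0009522 m/day.
In each layer the seepage velocity is v_i = q/n_i, so the layer transit time is t_i = b_i·n_i / q:
  layer 1 (clean gravel): t_1 = 13.7 × 0.27 / 0.0009522 = 3885 d
  layer 2 (karst limestone): t_2 = 1.93 × 0.11 / 0.0009522 = 222.9 d
  layer 3 (sandy clay): t_3 = 10.1 × 0.11 / 0.0009522 = 1167 d
  layer 4 (silty sand): t_4 = 8.65 × 0.16 / 0.0009522 = 1453 d
Total t = Σ t_i = 6728 days = 18.42 years.

18.4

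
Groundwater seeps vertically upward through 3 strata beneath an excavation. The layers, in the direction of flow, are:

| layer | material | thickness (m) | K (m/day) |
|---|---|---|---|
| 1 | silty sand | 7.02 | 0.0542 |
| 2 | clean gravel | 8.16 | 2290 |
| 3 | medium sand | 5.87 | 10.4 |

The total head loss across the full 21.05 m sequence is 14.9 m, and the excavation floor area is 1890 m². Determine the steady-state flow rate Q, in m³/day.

216

Flow is perpendicular to layering, so the layers act in series and the equivalent K is the thickness-weighted harmonic mean.
Total thickness L = 7.02 + 8.16 + 5.87 = 21.05 m.
Σ(b_i/K_i) = 7.02/0.0542 + 8.16/2290 + 5.87/10.4 = 130.1 d.
K_eq = L / Σ(b_i/K_i) = 21.05 / 130.1 = 0.1618 m/day.
Q = K_eq · A · (Δh/L) = 0.1618 × 1890 × (14.9/21.05) = 216.5 m³/day.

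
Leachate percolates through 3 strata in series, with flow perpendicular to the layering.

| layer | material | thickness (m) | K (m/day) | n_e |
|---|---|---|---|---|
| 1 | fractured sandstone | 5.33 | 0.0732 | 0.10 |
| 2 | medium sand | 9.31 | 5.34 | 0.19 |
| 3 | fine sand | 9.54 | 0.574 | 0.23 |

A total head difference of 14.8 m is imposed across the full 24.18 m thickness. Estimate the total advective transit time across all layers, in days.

With flow normal to the layers, continuity requires the same specific discharge q through every layer.
Σ(b_i/K_i) = 5.33/0.0732 + 9.31/5.34 + 9.54/0.574 = 91.18 d.
q = Δh / Σ(b_i/K_i) = 14.8 / 91.18 = 0.1623 m/day.
In each layer the seepage velocity is v_i = q/n_i, so the layer transit time is t_i = b_i·n_i / q:
  layer 1 (fractured sandstone): t_1 = 5.33 × 0.10 / 0.1623 = 3.284 d
  layer 2 (medium sand): t_2 = 9.31 × 0.19 / 0.1623 = 10.90 d
  layer 3 (fine sand): t_3 = 9.54 × 0.23 / 0.1623 = 13.52 d
Total t = Σ t_i = 27.70 days.

27.7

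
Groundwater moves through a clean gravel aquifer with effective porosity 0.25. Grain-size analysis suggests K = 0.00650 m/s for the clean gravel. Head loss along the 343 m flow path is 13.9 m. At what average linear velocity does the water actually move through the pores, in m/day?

91.0

Convert K: 0.00650 m/s × 86400 = 561.6 m/day.
Hydraulic gradient i = Δh / L = 13.9 / 343 = 0.04052.
Darcy flux q = K · i = 561.6 × 0.04052 = 22.76 m/day.
Seepage velocity v = q / n_e = 22.76 / 0.25 = 91.03 m/day.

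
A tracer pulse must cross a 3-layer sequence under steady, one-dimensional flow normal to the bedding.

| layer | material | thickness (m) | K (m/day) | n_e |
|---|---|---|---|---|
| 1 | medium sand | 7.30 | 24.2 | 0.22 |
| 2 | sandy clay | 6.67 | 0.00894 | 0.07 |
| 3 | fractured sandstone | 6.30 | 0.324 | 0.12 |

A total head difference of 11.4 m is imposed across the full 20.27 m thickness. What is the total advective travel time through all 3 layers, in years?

With flow normal to the layers, continuity requires the same specific discharge q through every layer.
Σ(b_i/K_i) = 7.30/24.2 + 6.67/0.00894 + 6.30/0.324 = 765.8 d.
q = Δh / Σ(b_i/K_i) = 11.4 / 765.8 = 0.01489 m/day.
In each layer the seepage velocity is v_i = q/n_i, so the layer transit time is t_i = b_i·n_i / q:
  layer 1 (medium sand): t_1 = 7.30 × 0.22 / 0.01489 = 107.9 d
  layer 2 (sandy clay): t_2 = 6.67 × 0.07 / 0.01489 = 31.37 d
  layer 3 (fractured sandstone): t_3 = 6.30 × 0.12 / 0.01489 = 50.79 d
Total t = Σ t_i = 190.0 days = 0.5203 years.

0.520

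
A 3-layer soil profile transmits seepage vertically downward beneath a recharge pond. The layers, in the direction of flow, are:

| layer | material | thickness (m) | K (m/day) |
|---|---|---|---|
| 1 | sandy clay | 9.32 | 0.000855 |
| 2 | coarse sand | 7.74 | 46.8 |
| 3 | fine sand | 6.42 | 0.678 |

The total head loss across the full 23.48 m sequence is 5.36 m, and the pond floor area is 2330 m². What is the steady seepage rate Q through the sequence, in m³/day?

1.14

Flow is perpendicular to layering, so the layers act in series and the equivalent K is the thickness-weighted harmonic mean.
Total thickness L = 9.32 + 7.74 + 6.42 = 23.48 m.
Σ(b_i/K_i) = 9.32/0.000855 + 7.74/46.8 + 6.42/0.678 = 10910 d.
K_eq = L / Σ(b_i/K_i) = 23.48 / 10910 = 0.002152 m/day.
Q = K_eq · A · (Δh/L) = 0.002152 × 2330 × (5.36/23.48) = 1.145 m³/day.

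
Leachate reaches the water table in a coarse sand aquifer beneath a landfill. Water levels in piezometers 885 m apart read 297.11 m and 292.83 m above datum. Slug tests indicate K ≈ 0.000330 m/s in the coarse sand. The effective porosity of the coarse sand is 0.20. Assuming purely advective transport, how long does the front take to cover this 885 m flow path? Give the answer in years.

Convert K: 0.000330 m/s × 86400 = 28.51 m/day.
Hydraulic gradient i = (297.11 − 292.83) / 885 = 4.28 / 885 = 0.004836.
Darcy flux q = K · i = 28.51 × 0.004836 = 0.1379 m/day.
Seepage velocity v = q / n_e = 0.1379 / 0.20 = 0.6894 m/day.
Travel time t = L / v = 885 / 0.6894 = 1284 days = 3.514 years.

3.51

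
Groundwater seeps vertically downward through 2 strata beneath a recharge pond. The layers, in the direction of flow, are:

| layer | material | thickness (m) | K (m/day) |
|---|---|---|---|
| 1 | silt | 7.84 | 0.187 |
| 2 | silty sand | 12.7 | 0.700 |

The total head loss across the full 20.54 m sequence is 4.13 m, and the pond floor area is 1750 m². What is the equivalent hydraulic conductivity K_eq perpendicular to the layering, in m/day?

Flow is perpendicular to layering, so the layers act in series and the equivalent K is the thickness-weighted harmonic mean.
Total thickness L = 7.84 + 12.7 = 20.54 m.
Σ(b_i/K_i) = 7.84/0.187 + 12.7/0.700 = 60.07 d.
K_eq = L / Σ(b_i/K_i) = 20.54 / 60.07 = 0.3419 m/day.

0.342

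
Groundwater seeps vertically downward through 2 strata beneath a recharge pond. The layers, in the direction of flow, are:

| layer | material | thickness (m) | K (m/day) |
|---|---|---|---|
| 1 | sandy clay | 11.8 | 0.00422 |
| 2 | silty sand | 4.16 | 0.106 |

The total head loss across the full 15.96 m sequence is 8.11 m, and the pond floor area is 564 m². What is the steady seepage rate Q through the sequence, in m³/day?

Flow is perpendicular to layering, so the layers act in series and the equivalent K is the thickness-weighted harmonic mean.
Total thickness L = 11.8 + 4.16 = 15.96 m.
Σ(b_i/K_i) = 11.8/0.00422 + 4.16/0.106 = 2835 d.
K_eq = L / Σ(b_i/K_i) = 15.96 / 2835 = 0.005629 m/day.
Q = K_eq · A · (Δh/L) = 0.005629 × 564 × (8.11/15.96) = 1.613 m³/day.

1.61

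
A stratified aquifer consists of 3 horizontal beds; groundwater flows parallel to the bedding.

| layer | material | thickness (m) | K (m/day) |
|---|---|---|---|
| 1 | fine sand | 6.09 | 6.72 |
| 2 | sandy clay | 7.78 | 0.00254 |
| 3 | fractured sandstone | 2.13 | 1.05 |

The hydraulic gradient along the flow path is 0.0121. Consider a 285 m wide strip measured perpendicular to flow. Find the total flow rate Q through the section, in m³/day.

Flow is parallel to layering, so each bed carries its own Darcy discharge and the transmissivities add.
Σ(K_i·b_i) = 6.72×6.09 + 0.00254×7.78 + 1.05×2.13 = 43.18 m²/day.
Hydraulic gradient i = 0.0121.
Q = Σ(K_i·b_i) · W · i = 43.18 × 285 × 0.01210 = 148.9 m³/day.

149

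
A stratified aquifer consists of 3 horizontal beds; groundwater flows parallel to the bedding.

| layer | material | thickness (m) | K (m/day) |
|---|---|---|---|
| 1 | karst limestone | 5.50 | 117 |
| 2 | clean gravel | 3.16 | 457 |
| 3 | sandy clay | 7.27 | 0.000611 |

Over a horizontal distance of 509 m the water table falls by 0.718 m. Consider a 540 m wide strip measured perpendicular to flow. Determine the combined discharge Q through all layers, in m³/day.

Flow is parallel to layering, so each bed carries its own Darcy discharge and the transmissivities add.
Σ(K_i·b_i) = 117×5.50 + 457×3.16 + 0.000611×7.27 = 2088 m²/day.
Hydraulic gradient i = Δh / L = 0.718 / 509 = 0.001411.
Q = Σ(K_i·b_i) · W · i = 2088 × 540 × 0.001411 = 1590 m³/day.

1590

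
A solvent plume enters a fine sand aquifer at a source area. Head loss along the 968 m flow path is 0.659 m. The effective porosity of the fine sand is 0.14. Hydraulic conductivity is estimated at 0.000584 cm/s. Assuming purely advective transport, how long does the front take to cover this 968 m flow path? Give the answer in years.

1080

Convert K: 0.000584 cm/s × 864 = 0.5046 m/day.
Hydraulic gradient i = Δh / L = 0.659 / 968 = 0.0006808.
Darcy flux q = K · i = 0.5046 × 0.0006808 = 0.0003435 m/day.
Seepage velocity v = q / n_e = 0.0003435 / 0.14 = 0.002454 m/day.
Travel time t = L / v = 968 / 0.002454 = 3.945e+05 days = 1080 years.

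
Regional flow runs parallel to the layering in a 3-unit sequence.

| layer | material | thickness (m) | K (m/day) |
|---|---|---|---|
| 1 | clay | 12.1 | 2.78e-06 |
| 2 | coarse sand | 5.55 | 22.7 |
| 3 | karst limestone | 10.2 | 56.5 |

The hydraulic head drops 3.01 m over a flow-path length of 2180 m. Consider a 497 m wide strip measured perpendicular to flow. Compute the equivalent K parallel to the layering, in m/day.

Flow is parallel to layering, so each bed carries its own Darcy discharge and the transmissivities add.
Σ(K_i·b_i) = 2.78e-06×12.1 + 22.7×5.55 + 56.5×10.2 = 702.3 m²/day.
Total thickness b = 27.85 m, so K_eq = Σ(K_i·b_i)/b = 25.22 m/day.

25.2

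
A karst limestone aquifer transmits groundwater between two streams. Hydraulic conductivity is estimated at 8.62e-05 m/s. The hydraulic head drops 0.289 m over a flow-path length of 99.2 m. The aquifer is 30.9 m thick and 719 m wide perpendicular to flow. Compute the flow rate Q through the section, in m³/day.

482

Convert K: 8.62e-05 m/s × 86400 = 7.448 m/day.
Cross-sectional area A = 719 × 30.9 = 22217 m².
Hydraulic gradient i = Δh / L = 0.289 / 99.2 = 0.002913.
Darcy's law: Q = K · A · i = 7.448 × 22217 × 0.002913 = 482.1 m³/day.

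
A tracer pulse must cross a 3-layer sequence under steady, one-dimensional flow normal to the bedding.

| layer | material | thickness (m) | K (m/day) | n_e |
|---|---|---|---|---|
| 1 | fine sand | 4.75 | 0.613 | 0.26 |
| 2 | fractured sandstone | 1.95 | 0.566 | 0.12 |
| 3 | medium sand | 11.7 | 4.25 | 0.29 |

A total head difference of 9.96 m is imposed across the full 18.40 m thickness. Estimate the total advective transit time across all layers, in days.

With flow normal to the layers, continuity requires the same specific discharge q through every layer.
Σ(b_i/K_i) = 4.75/0.613 + 1.95/0.566 + 11.7/4.25 = 13.95 d.
q = Δh / Σ(b_i/K_i) = 9.96 / 13.95 = 0.7141 m/day.
In each layer the seepage velocity is v_i = q/n_i, so the layer transit time is t_i = b_i·n_i / q:
  layer 1 (fine sand): t_1 = 4.75 × 0.26 / 0.7141 = 1.729 d
  layer 2 (fractured sandstone): t_2 = 1.95 × 0.12 / 0.7141 = 0.3277 d
  layer 3 (medium sand): t_3 = 11.7 × 0.29 / 0.7141 = 4.751 d
Total t = Σ t_i = 6.808 days.

6.81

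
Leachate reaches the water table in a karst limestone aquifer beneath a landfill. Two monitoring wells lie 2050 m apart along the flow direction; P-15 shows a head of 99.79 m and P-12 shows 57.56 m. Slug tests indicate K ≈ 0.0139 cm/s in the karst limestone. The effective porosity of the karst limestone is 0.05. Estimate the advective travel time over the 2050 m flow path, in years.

Convert K: 0.0139 cm/s × 864 = 12.01 m/day.
Hydraulic gradient i = (99.79 − 57.56) / 2050 = 42.23 / 2050 = 0.02060.
Darcy flux q = K · i = 12.01 × 0.02060 = 0.2474 m/day.
Seepage velocity v = q / n_e = 0.2474 / 0.05 = 4.948 m/day.
Travel time t = L / v = 2050 / 4.948 = 414.3 days = 1.134 years.

1.13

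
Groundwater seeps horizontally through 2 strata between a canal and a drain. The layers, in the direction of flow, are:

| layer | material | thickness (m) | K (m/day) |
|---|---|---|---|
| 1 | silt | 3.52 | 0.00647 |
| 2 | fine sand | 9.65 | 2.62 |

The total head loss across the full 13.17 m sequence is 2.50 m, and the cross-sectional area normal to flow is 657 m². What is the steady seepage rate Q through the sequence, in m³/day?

3.00

Flow is perpendicular to layering, so the layers act in series and the equivalent K is the thickness-weighted harmonic mean.
Total thickness L = 3.52 + 9.65 = 13.17 m.
Σ(b_i/K_i) = 3.52/0.00647 + 9.65/2.62 = 547.7 d.
K_eq = L / Σ(b_i/K_i) = 13.17 / 547.7 = 0.02404 m/day.
Q = K_eq · A · (Δh/L) = 0.02404 × 657 × (2.50/13.17) = 2.999 m³/day.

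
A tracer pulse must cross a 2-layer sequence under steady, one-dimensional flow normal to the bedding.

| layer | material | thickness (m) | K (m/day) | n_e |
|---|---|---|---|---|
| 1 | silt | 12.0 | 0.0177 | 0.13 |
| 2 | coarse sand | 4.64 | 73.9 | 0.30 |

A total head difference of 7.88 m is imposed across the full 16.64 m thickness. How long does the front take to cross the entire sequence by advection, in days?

254

With flow normal to the layers, continuity requires the same specific discharge q through every layer.
Σ(b_i/K_i) = 12.0/0.0177 + 4.64/73.9 = 678.0 d.
q = Δh / Σ(b_i/K_i) = 7.88 / 678.0 = 0.01162 m/day.
In each layer the seepage velocity is v_i = q/n_i, so the layer transit time is t_i = b_i·n_i / q:
  layer 1 (silt): t_1 = 12.0 × 0.13 / 0.01162 = 134.2 d
  layer 2 (coarse sand): t_2 = 4.64 × 0.30 / 0.01162 = 119.8 d
Total t = Σ t_i = 254.0 days.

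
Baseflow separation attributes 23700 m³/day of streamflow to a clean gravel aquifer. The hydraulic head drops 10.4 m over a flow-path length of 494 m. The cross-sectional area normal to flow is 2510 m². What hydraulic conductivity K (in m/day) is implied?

449

Hydraulic gradient i = Δh / L = 10.4 / 494 = 0.02105.
From Q = K·A·i, K = Q / (A·i) = 23700 / (2510 × 0.02105) = 448.5 m/day.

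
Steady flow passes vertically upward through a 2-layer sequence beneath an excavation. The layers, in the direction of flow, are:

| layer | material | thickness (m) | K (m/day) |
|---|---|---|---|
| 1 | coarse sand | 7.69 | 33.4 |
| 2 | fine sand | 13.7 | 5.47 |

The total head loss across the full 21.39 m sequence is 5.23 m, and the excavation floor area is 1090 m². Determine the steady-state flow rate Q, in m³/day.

2080

Flow is perpendicular to layering, so the layers act in series and the equivalent K is the thickness-weighted harmonic mean.
Total thickness L = 7.69 + 13.7 = 21.39 m.
Σ(b_i/K_i) = 7.69/33.4 + 13.7/5.47 = 2.735 d.
K_eq = L / Σ(b_i/K_i) = 21.39 / 2.735 = 7.821 m/day.
Q = K_eq · A · (Δh/L) = 7.821 × 1090 × (5.23/21.39) = 2084 m³/day.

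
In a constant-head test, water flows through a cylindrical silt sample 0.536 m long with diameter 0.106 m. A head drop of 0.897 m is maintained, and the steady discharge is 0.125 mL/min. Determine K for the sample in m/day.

Cross-sectional area A = π·(d/2)² = π × (0.106/2)² = 0.008825 m².
Convert discharge: 0.125 mL/min = 2.083e-09 m³/s.
Darcy's law rearranged: K = Q·L / (A·Δh) = 2.083e-09 × 0.536 / (0.008825 × 0.897) = 1.411e-07 m/s = 0.01219 m/day.

0.0122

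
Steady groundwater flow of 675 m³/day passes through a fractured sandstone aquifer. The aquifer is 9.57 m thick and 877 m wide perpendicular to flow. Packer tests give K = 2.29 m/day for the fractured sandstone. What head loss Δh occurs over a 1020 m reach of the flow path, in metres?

Cross-sectional area A = 877 × 9.57 = 8393 m².
From Q = K·A·i, i = Q / (K·A) = 675 / (2.290 × 8393) = 0.03512.
Head loss Δh = i · L = 0.03512 × 1020 = 35.82 m.

35.8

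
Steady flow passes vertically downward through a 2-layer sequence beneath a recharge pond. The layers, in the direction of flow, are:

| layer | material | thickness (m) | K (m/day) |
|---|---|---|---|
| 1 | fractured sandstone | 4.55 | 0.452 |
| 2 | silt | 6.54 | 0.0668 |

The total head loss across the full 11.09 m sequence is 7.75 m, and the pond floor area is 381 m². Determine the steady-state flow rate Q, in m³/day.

Flow is perpendicular to layering, so the layers act in series and the equivalent K is the thickness-weighted harmonic mean.
Total thickness L = 4.55 + 6.54 = 11.09 m.
Σ(b_i/K_i) = 4.55/0.452 + 6.54/0.0668 = 108.0 d.
K_eq = L / Σ(b_i/K_i) = 11.09 / 108.0 = 0.1027 m/day.
Q = K_eq · A · (Δh/L) = 0.1027 × 381 × (7.75/11.09) = 27.35 m³/day.

27.3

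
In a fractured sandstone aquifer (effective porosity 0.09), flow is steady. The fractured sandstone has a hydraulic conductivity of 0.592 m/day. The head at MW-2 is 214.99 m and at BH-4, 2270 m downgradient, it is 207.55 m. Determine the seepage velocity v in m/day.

Hydraulic gradient i = (214.99 − 207.55) / 2270 = 7.44 / 2270 = 0.003278.
Darcy flux q = K · i = 0.5920 × 0.003278 = 0.001940 m/day.
Seepage velocity v = q / n_e = 0.001940 / 0.09 = 0.02156 m/day.

0.0216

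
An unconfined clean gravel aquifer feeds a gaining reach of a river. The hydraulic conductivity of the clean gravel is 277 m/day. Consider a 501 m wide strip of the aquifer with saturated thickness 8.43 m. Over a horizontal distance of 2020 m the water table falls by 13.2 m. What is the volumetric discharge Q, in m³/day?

Cross-sectional area A = 501 × 8.43 = 4223 m².
Hydraulic gradient i = Δh / L = 13.2 / 2020 = 0.006535.
Darcy's law: Q = K · A · i = 277.0 × 4223 × 0.006535 = 7645 m³/day.

7640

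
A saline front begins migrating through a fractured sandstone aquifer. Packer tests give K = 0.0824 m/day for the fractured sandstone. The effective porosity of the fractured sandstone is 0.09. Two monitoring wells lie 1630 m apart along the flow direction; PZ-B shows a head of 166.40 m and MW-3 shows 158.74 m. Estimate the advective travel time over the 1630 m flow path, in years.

Hydraulic gradient i = (166.40 − 158.74) / 1630 = 7.66 / 1630 = 0.004699.
Darcy flux q = K · i = 0.08240 × 0.004699 = 0.0003872 m/day.
Seepage velocity v = q / n_e = 0.0003872 / 0.09 = 0.004303 m/day.
Travel time t = L / v = 1630 / 0.004303 = 3.788e+05 days = 1037 years.

1040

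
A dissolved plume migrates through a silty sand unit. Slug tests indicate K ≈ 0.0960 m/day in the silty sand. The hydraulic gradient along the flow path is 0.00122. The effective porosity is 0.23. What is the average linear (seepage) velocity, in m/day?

Hydraulic gradient i = 0.00122.
Darcy flux q = K · i = 0.09600 × 0.001220 = 0.0001171 m/day.
Seepage velocity v = q / n_e = 0.0001171 / 0.23 = 0.0005092 m/day.

0.000509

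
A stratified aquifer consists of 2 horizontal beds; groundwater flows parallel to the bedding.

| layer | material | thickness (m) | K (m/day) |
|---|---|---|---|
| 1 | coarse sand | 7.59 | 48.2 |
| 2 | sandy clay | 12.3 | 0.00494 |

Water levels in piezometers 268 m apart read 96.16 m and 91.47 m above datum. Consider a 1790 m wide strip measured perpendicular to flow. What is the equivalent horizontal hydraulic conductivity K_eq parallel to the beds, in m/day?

Flow is parallel to layering, so each bed carries its own Darcy discharge and the transmissivities add.
Σ(K_i·b_i) = 48.2×7.59 + 0.00494×12.3 = 365.9 m²/day.
Total thickness b = 19.89 m, so K_eq = Σ(K_i·b_i)/b = 18.40 m/day.

18.4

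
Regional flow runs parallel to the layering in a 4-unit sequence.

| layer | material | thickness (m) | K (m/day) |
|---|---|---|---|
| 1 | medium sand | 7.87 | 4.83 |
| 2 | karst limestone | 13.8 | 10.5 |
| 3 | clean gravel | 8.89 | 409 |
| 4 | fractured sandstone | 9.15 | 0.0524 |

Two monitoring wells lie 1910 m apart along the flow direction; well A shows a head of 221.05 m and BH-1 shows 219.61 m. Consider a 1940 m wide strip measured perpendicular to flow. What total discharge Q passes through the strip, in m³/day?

5590

Flow is parallel to layering, so each bed carries its own Darcy discharge and the transmissivities add.
Σ(K_i·b_i) = 4.83×7.87 + 10.5×13.8 + 409×8.89 + 0.0524×9.15 = 3819 m²/day.
Hydraulic gradient i = (221.05 − 219.61) / 1910 = 1.44 / 1910 = 0.0007539.
Q = Σ(K_i·b_i) · W · i = 3819 × 1940 × 0.0007539 = 5586 m³/day.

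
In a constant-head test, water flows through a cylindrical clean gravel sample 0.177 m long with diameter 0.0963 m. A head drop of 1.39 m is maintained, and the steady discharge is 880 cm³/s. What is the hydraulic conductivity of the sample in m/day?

1330

Cross-sectional area A = π·(d/2)² = π × (0.0963/2)² = 0.007284 m².
Convert discharge: 880 cm³/s = 0.0008800 m³/s.
Darcy's law rearranged: K = Q·L / (A·Δh) = 0.0008800 × 0.177 / (0.007284 × 1.39) = 0.01539 m/s = 1329 m/day.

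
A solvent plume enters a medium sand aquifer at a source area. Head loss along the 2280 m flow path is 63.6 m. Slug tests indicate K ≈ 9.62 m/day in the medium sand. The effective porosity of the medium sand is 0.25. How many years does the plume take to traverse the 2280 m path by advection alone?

5.82

Hydraulic gradient i = Δh / L = 63.6 / 2280 = 0.02789.
Darcy flux q = K · i = 9.620 × 0.02789 = 0.2683 m/day.
Seepage velocity v = q / n_e = 0.2683 / 0.25 = 1.073 m/day.
Travel time t = L / v = 2280 / 1.073 = 2124 days = 5.816 years.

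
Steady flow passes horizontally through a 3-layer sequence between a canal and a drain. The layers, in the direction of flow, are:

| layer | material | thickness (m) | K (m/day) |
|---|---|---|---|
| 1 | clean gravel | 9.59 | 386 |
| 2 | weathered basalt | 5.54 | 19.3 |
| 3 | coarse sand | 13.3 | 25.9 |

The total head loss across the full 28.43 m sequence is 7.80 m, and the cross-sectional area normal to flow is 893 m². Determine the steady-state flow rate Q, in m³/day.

8440

Flow is perpendicular to layering, so the layers act in series and the equivalent K is the thickness-weighted harmonic mean.
Total thickness L = 9.59 + 5.54 + 13.3 = 28.43 m.
Σ(b_i/K_i) = 9.59/386 + 5.54/19.3 + 13.3/25.9 = 0.8254 d.
K_eq = L / Σ(b_i/K_i) = 28.43 / 0.8254 = 34.44 m/day.
Q = K_eq · A · (Δh/L) = 34.44 × 893 × (7.80/28.43) = 8439 m³/day.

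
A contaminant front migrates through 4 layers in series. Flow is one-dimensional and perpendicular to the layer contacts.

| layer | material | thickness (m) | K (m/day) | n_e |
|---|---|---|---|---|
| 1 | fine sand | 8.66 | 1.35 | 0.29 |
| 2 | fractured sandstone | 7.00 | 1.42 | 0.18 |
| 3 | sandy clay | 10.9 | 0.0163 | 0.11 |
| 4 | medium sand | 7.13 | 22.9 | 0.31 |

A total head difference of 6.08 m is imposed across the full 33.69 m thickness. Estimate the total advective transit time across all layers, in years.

With flow normal to the layers, continuity requires the same specific discharge q through every layer.
Σ(b_i/K_i) = 8.66/1.35 + 7.00/1.42 + 10.9/0.0163 + 7.13/22.9 = 680.4 d.
q = Δh / Σ(b_i/K_i) = 6.08 / 680.4 = 0.008936 m/day.
In each layer the seepage velocity is v_i = q/n_i, so the layer transit time is t_i = b_i·n_i / q:
  layer 1 (fine sand): t_1 = 8.66 × 0.29 / 0.008936 = 281.0 d
  layer 2 (fractured sandstone): t_2 = 7.00 × 0.18 / 0.008936 = 141.0 d
  layer 3 (sandy clay): t_3 = 10.9 × 0.11 / 0.008936 = 134.2 d
  layer 4 (medium sand): t_4 = 7.13 × 0.31 / 0.008936 = 247.3 d
Total t = Σ t_i = 803.5 days = 2.200 years.

2.20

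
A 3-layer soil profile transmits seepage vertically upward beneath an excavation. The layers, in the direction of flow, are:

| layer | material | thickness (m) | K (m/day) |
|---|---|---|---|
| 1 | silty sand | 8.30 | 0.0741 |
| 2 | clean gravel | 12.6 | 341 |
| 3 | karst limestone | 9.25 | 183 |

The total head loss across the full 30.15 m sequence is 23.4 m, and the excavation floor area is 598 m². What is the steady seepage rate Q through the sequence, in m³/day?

Flow is perpendicular to layering, so the layers act in series and the equivalent K is the thickness-weighted harmonic mean.
Total thickness L = 8.30 + 12.6 + 9.25 = 30.15 m.
Σ(b_i/K_i) = 8.30/0.0741 + 12.6/341 + 9.25/183 = 112.1 d.
K_eq = L / Σ(b_i/K_i) = 30.15 / 112.1 = 0.2690 m/day.
Q = K_eq · A · (Δh/L) = 0.2690 × 598 × (23.4/30.15) = 124.8 m³/day.

125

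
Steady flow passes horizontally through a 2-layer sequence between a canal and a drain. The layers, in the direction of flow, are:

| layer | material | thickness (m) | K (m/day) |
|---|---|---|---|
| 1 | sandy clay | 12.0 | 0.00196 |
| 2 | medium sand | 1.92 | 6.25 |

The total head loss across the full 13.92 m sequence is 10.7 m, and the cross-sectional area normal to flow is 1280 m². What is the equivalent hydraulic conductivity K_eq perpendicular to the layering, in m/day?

Flow is perpendicular to layering, so the layers act in series and the equivalent K is the thickness-weighted harmonic mean.
Total thickness L = 12.0 + 1.92 = 13.92 m.
Σ(b_i/K_i) = 12.0/0.00196 + 1.92/6.25 = 6123 d.
K_eq = L / Σ(b_i/K_i) = 13.92 / 6123 = 0.002273 m/day.

0.00227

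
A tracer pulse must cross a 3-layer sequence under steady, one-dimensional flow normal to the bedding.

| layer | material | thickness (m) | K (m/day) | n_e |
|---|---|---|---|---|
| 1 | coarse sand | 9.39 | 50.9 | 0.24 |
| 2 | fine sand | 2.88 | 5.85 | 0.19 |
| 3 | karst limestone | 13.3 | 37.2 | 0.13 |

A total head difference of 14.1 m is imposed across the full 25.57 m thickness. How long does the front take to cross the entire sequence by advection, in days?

0.332

With flow normal to the layers, continuity requires the same specific discharge q through every layer.
Σ(b_i/K_i) = 9.39/50.9 + 2.88/5.85 + 13.3/37.2 = 1.034 d.
q = Δh / Σ(b_i/K_i) = 14.1 / 1.034 = 13.63 m/day.
In each layer the seepage velocity is v_i = q/n_i, so the layer transit time is t_i = b_i·n_i / q:
  layer 1 (coarse sand): t_1 = 9.39 × 0.24 / 13.63 = 0.1653 d
  layer 2 (fine sand): t_2 = 2.88 × 0.19 / 13.63 = 0.04014 d
  layer 3 (karst limestone): t_3 = 13.3 × 0.13 / 13.63 = 0.1268 d
Total t = Σ t_i = 0.3323 days.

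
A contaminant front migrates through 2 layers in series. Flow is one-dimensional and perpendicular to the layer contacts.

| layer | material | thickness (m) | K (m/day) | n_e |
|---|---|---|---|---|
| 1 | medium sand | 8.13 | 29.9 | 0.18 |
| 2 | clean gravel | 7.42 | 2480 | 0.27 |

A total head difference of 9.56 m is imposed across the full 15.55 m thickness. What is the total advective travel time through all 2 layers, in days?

0.0997

With flow normal to the layers, continuity requires the same specific discharge q through every layer.
Σ(b_i/K_i) = 8.13/29.9 + 7.42/2480 = 0.2749 d.
q = Δh / Σ(b_i/K_i) = 9.56 / 0.2749 = 34.78 m/day.
In each layer the seepage velocity is v_i = q/n_i, so the layer transit time is t_i = b_i·n_i / q:
  layer 1 (medium sand): t_1 = 8.13 × 0.18 / 34.78 = 0.04208 d
  layer 2 (clean gravel): t_2 = 7.42 × 0.27 / 34.78 = 0.05761 d
Total t = Σ t_i = 0.09969 days.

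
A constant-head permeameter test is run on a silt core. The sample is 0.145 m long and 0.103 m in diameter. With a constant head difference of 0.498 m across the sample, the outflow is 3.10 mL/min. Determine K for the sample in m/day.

Cross-sectional area A = π·(d/2)² = π × (0.103/2)² = 0.008332 m².
Convert discharge: 3.10 mL/min = 5.167e-08 m³/s.
Darcy's law rearranged: K = Q·L / (A·Δh) = 5.167e-08 × 0.145 / (0.008332 × 0.498) = 1.805e-06 m/s = 0.1560 m/day.

0.156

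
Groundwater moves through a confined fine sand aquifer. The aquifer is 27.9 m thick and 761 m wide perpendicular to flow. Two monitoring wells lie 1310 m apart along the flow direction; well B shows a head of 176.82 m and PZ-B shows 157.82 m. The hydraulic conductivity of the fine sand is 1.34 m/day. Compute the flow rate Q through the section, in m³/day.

Cross-sectional area A = 761 × 27.9 = 21232 m².
Hydraulic gradient i = (176.82 − 157.82) / 1310 = 19 / 1310 = 0.01450.
Darcy's law: Q = K · A · i = 1.340 × 21232 × 0.01450 = 412.6 m³/day.

413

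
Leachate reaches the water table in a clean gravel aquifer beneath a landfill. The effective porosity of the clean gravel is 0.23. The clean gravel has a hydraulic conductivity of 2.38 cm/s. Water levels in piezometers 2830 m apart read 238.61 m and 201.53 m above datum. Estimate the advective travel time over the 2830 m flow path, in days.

24.2

Convert K: 2.38 cm/s × 864 = 2056 m/day.
Hydraulic gradient i = (238.61 − 201.53) / 2830 = 37.08 / 2830 = 0.01310.
Darcy flux q = K · i = 2056 × 0.01310 = 26.94 m/day.
Seepage velocity v = q / n_e = 26.94 / 0.23 = 117.1 m/day.
Travel time t = L / v = 2830 / 117.1 = 24.16 days.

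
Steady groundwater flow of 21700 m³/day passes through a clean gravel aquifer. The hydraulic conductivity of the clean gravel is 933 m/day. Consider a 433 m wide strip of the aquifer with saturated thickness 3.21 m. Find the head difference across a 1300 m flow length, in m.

Cross-sectional area A = 433 × 3.21 = 1390 m².
From Q = K·A·i, i = Q / (K·A) = 21700 / (933.0 × 1390) = 0.01673.
Head loss Δh = i · L = 0.01673 × 1300 = 21.75 m.

21.8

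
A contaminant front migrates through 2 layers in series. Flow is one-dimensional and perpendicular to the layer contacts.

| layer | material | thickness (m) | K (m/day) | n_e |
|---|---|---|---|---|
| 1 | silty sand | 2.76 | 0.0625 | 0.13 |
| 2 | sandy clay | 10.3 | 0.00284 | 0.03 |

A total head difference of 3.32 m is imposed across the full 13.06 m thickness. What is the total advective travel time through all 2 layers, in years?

2.02

With flow normal to the layers, continuity requires the same specific discharge q through every layer.
Σ(b_i/K_i) = 2.76/0.0625 + 10.3/0.00284 = 3671 d.
q = Δh / Σ(b_i/K_i) = 3.32 / 3671 = 0.0009044 m/day.
In each layer the seepage velocity is v_i = q/n_i, so the layer transit time is t_i = b_i·n_i / q:
  layer 1 (silty sand): t_1 = 2.76 × 0.13 / 0.0009044 = 396.7 d
  layer 2 (sandy clay): t_2 = 10.3 × 0.03 / 0.0009044 = 341.7 d
Total t = Σ t_i = 738.4 days = 2.022 years.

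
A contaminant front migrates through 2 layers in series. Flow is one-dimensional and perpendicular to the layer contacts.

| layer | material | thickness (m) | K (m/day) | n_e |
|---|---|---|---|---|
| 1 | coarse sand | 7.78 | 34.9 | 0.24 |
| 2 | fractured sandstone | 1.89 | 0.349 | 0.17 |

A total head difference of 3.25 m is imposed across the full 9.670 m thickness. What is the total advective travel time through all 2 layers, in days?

With flow normal to the layers, continuity requires the same specific discharge q through every layer.
Σ(b_i/K_i) = 7.78/34.9 + 1.89/0.349 = 5.638 d.
q = Δh / Σ(b_i/K_i) = 3.25 / 5.638 = 0.5764 m/day.
In each layer the seepage velocity is v_i = q/n_i, so the layer transit time is t_i = b_i·n_i / q:
  layer 1 (coarse sand): t_1 = 7.78 × 0.24 / 0.5764 = 3.239 d
  layer 2 (fractured sandstone): t_2 = 1.89 × 0.17 / 0.5764 = 0.5574 d
Total t = Σ t_i = 3.797 days.

3.80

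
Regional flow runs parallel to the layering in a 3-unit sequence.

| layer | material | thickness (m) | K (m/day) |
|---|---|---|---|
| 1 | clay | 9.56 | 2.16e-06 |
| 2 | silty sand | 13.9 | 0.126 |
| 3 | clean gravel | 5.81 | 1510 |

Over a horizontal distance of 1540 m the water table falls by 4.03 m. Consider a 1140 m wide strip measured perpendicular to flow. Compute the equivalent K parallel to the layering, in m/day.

300

Flow is parallel to layering, so each bed carries its own Darcy discharge and the transmissivities add.
Σ(K_i·b_i) = 2.16e-06×9.56 + 0.126×13.9 + 1510×5.81 = 8775 m²/day.
Total thickness b = 29.27 m, so K_eq = Σ(K_i·b_i)/b = 299.8 m/day.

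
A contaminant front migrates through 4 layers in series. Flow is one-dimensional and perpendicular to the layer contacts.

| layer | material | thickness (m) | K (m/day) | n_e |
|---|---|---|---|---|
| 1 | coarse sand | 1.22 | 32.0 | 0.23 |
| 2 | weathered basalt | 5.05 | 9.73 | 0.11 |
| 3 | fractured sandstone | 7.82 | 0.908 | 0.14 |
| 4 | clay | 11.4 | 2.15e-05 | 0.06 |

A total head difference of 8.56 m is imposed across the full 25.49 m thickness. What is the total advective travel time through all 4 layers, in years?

443

With flow normal to the layers, continuity requires the same specific discharge q through every layer.
Σ(b_i/K_i) = 1.22/32.0 + 5.05/9.73 + 7.82/0.908 + 11.4/2.15e-05 = 5.302e+05 d.
q = Δh / Σ(b_i/K_i) = 8.56 / 5.302e+05 = 1.614e-05 m/day.
In each layer the seepage velocity is v_i = q/n_i, so the layer transit time is t_i = b_i·n_i / q:
  layer 1 (coarse sand): t_1 = 1.22 × 0.23 / 1.614e-05 = 17382 d
  layer 2 (weathered basalt): t_2 = 5.05 × 0.11 / 1.614e-05 = 34410 d
  layer 3 (fractured sandstone): t_3 = 7.82 × 0.14 / 1.614e-05 = 67816 d
  layer 4 (clay): t_4 = 11.4 × 0.06 / 1.614e-05 = 42370 d
Total t = Σ t_i = 1.620e+05 days = 443.5 years.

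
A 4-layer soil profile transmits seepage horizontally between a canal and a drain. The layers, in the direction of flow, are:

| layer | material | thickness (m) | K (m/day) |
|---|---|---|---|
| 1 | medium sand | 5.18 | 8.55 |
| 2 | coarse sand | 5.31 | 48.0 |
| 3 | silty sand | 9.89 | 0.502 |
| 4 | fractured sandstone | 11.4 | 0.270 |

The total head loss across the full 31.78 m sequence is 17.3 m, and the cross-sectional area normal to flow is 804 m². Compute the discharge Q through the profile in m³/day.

222

Flow is perpendicular to layering, so the layers act in series and the equivalent K is the thickness-weighted harmonic mean.
Total thickness L = 5.18 + 5.31 + 9.89 + 11.4 = 31.78 m.
Σ(b_i/K_i) = 5.18/8.55 + 5.31/48.0 + 9.89/0.502 + 11.4/0.270 = 62.64 d.
K_eq = L / Σ(b_i/K_i) = 31.78 / 62.64 = 0.5073 m/day.
Q = K_eq · A · (Δh/L) = 0.5073 × 804 × (17.3/31.78) = 222.1 m³/day.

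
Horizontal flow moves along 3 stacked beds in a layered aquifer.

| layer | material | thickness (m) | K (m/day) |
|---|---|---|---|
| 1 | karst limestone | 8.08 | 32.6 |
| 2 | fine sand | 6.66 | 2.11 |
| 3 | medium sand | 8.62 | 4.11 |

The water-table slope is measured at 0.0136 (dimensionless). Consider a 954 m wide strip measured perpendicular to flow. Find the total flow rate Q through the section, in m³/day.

Flow is parallel to layering, so each bed carries its own Darcy discharge and the transmissivities add.
Σ(K_i·b_i) = 32.6×8.08 + 2.11×6.66 + 4.11×8.62 = 312.9 m²/day.
Hydraulic gradient i = 0.0136.
Q = Σ(K_i·b_i) · W · i = 312.9 × 954 × 0.01360 = 4060 m³/day.

4060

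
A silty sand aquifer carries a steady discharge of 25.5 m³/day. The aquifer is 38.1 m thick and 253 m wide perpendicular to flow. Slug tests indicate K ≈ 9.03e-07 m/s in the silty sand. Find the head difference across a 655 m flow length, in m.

Convert K: 9.03e-07 m/s × 86400 = 0.07802 m/day.
Cross-sectional area A = 253 × 38.1 = 9639 m².
From Q = K·A·i, i = Q / (K·A) = 25.5 / (0.07802 × 9639) = 0.03391.
Head loss Δh = i · L = 0.03391 × 655 = 22.21 m.

22.2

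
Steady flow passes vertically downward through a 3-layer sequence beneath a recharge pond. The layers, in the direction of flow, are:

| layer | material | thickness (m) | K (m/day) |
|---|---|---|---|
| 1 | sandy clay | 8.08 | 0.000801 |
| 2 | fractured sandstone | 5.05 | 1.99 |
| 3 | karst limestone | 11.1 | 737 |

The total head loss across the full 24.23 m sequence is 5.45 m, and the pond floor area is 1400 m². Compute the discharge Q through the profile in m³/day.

0.756

Flow is perpendicular to layering, so the layers act in series and the equivalent K is the thickness-weighted harmonic mean.
Total thickness L = 8.08 + 5.05 + 11.1 = 24.23 m.
Σ(b_i/K_i) = 8.08/0.000801 + 5.05/1.99 + 11.1/737 = 10090 d.
K_eq = L / Σ(b_i/K_i) = 24.23 / 10090 = 0.002401 m/day.
Q = K_eq · A · (Δh/L) = 0.002401 × 1400 × (5.45/24.23) = 0.7562 m³/day.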